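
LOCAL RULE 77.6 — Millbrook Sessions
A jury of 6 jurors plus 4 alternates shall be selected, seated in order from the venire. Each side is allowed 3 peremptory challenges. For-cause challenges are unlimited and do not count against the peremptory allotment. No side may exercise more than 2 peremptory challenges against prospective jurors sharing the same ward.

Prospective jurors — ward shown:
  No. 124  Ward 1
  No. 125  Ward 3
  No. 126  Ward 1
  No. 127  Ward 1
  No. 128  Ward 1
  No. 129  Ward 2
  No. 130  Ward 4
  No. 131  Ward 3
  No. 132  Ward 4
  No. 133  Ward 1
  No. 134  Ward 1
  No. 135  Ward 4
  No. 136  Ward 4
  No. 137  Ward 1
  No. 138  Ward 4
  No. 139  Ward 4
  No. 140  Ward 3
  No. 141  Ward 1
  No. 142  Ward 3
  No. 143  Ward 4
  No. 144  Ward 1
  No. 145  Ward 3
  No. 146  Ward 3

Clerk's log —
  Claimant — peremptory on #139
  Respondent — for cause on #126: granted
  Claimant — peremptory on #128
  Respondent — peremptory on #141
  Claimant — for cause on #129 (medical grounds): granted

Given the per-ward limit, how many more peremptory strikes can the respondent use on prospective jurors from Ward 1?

Respondent peremptories so far: #141 — 1 of 3 used, 2 left overall.
Against Ward 1: #141 — 1 used; per-ward cap 2 leaves 1.
Binding limit: min(2, 1) = 1.

1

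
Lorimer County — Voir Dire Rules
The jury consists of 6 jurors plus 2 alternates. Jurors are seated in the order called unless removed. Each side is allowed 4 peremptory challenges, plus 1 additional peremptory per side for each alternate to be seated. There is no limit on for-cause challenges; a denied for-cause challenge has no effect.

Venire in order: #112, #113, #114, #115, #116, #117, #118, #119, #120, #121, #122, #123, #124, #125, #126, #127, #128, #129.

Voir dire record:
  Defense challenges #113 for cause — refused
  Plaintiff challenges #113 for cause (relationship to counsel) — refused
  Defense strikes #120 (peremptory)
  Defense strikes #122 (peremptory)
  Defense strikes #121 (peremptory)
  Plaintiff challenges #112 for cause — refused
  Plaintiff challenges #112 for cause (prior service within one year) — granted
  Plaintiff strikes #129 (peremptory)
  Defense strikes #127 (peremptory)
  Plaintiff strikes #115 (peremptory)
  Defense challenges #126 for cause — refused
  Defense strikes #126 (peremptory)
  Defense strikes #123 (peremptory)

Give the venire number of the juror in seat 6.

Removed: #112, #115, #120, #121, #122, #123, #126, #127, #129. (#113 stays — for-cause denied.)
Filling seats in venire order through position 6: #113, #114, #116, #117, #118, #119.
So seat 6 is #119.

119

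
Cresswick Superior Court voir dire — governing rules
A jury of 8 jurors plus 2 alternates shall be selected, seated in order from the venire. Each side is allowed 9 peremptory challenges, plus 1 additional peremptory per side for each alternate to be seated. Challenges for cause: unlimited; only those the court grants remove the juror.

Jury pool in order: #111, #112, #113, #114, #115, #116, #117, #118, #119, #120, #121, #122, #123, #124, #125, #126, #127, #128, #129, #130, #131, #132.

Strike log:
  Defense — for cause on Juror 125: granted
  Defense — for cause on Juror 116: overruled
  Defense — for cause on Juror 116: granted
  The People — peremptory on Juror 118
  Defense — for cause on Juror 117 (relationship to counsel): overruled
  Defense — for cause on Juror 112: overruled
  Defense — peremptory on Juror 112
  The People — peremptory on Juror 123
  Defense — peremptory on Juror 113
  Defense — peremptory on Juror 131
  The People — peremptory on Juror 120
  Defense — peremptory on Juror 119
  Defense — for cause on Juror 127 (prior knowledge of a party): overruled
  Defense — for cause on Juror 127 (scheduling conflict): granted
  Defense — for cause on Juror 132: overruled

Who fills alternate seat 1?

128

Removed: #112, #113, #116, #118, #119, #120, #123, #125, #127, #131. (#117, #132 stay — for-cause denied.)
Seating in order: seats 1–8 → #111, #114, #115, #117, #121, #122, #124, #126; alternates → #128, #129.
So alternate 1 is #128.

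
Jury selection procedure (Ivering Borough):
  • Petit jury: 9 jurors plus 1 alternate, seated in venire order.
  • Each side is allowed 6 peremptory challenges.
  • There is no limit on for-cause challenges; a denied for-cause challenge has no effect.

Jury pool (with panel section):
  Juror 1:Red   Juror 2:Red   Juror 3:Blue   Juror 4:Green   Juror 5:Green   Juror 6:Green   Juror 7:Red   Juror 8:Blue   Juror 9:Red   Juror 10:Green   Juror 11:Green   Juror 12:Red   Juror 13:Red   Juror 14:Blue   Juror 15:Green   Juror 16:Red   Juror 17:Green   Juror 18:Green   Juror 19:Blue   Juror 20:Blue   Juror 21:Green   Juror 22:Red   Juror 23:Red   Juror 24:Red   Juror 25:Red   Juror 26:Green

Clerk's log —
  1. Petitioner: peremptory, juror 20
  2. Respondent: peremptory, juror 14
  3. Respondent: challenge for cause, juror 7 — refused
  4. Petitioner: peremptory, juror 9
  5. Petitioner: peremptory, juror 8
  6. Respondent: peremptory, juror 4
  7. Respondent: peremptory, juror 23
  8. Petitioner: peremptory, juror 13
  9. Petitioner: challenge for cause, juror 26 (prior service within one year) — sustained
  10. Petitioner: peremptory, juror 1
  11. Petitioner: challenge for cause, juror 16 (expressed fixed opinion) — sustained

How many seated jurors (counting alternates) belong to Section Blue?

Removed: #1, #4, #8, #9, #13, #14, #16, #20, #23, #26.
Seated (10 incl. alternates): #2, #3, #5, #6, #7, #10, #11, #12, #15, #17.
Of those, in Section Blue: #3 → 1.

1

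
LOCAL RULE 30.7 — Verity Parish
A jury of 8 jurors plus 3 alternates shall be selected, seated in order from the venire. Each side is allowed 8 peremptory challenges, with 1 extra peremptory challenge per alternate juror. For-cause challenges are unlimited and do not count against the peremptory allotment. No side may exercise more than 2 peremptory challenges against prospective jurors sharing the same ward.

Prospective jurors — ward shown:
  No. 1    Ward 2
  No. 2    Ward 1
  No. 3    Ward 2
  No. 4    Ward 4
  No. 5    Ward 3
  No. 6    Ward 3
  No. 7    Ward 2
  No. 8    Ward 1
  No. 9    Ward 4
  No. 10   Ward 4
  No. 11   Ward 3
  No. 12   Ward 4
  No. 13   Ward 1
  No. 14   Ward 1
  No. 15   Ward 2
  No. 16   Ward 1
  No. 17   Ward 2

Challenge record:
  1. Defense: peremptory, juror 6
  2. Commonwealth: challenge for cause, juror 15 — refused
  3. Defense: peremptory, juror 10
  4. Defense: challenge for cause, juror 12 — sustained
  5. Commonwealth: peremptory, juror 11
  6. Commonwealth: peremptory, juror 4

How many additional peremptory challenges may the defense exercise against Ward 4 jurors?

Defense peremptories so far: #6, #10 — 2 of 11 used, 9 left overall.
Against Ward 4: #10 — 1 used; per-ward cap 2 leaves 1.
Binding limit: min(9, 1) = 1.

1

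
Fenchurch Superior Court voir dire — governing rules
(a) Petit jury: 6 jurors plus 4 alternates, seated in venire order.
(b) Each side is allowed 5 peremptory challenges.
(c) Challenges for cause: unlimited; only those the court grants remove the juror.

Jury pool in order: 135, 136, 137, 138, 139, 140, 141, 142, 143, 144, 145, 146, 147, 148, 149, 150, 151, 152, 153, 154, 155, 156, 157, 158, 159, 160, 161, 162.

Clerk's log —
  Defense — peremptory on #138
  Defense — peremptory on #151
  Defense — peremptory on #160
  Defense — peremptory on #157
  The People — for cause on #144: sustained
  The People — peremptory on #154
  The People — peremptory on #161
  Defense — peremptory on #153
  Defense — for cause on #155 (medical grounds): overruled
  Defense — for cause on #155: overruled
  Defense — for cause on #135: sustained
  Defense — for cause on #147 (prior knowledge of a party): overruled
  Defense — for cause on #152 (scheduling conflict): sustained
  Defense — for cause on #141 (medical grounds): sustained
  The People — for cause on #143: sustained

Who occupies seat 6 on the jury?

Removed: #135, #138, #141, #143, #144, #151, #152, #153, #154, #157, #160, #161. (#147, #155 stay — for-cause denied.)
Seating in order: seats 1–6 → #136, #137, #139, #140, #142, #145; alternates → #146, #147, #148, #149.
So seat 6 is #145.

145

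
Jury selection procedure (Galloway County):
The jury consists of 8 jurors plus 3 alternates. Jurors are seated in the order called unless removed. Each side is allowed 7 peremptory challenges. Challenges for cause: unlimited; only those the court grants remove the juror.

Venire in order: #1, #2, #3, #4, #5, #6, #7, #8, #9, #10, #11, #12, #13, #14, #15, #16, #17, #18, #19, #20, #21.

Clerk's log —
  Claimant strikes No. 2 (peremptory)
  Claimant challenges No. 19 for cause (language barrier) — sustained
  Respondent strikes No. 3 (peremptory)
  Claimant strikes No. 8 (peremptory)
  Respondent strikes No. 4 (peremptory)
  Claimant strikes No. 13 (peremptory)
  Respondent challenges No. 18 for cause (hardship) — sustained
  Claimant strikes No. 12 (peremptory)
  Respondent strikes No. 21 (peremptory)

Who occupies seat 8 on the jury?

Removed: #2, #3, #4, #8, #12, #13, #18, #19, #21.
Seating in order: seats 1–8 → #1, #5, #6, #7, #9, #10, #11, #14; alternates → #15, #16, #17.
So seat 8 is #14.

14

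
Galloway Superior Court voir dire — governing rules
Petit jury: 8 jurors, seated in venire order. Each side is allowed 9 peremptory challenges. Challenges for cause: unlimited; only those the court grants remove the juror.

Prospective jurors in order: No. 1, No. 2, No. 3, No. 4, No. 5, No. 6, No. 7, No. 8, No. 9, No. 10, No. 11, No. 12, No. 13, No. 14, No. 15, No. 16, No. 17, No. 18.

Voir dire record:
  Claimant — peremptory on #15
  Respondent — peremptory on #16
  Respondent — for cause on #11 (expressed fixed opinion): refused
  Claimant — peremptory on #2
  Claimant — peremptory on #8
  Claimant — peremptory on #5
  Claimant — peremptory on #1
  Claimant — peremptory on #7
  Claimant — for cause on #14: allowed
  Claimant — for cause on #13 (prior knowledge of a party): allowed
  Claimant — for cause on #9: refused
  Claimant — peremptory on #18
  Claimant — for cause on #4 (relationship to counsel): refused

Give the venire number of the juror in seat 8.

Removed: #1, #2, #5, #7, #8, #13, #14, #15, #16, #18. (#4, #9, #11 stay — for-cause denied.)
Filling seats in venire order through position 8: #3, #4, #6, #9, #10, #11, #12, #17.
So seat 8 is #17.

17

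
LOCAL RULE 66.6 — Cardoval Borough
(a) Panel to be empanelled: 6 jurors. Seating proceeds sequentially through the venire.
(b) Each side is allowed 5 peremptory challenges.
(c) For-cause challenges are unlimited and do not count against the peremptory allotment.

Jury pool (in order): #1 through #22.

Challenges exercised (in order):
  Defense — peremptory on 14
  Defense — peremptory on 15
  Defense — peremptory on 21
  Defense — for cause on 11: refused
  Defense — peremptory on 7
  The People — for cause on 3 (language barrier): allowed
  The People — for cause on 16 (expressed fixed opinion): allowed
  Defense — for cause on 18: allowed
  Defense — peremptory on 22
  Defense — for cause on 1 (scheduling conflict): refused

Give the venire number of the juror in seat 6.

Removed: #3, #7, #14, #15, #16, #18, #21, #22. (#1, #11 stay — for-cause denied.)
Seating in order: seats 1–6 → #1, #2, #4, #5, #6, #8.
So seat 6 is #8.

8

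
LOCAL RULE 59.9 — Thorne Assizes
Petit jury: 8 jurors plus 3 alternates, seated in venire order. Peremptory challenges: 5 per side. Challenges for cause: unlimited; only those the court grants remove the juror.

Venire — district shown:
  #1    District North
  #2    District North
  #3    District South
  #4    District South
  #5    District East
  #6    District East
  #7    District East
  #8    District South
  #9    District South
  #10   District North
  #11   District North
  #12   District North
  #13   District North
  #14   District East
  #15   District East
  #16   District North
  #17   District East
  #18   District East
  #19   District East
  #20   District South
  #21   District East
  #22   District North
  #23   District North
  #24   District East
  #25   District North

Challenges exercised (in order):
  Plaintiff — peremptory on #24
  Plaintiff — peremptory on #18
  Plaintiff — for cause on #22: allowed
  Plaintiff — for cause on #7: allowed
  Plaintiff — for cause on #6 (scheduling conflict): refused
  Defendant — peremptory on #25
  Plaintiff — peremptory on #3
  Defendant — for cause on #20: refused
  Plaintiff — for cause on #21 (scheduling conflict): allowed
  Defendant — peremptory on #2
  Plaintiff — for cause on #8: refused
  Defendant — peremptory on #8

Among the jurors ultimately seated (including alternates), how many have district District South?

Removed: #2, #3, #7, #8, #18, #21, #22, #24, #25.
Seated (11 incl. alternates): #1, #4, #5, #6, #9, #10, #11, #12, #13, #14, #15.
Of those, in District South: #4, #9 → 2.

2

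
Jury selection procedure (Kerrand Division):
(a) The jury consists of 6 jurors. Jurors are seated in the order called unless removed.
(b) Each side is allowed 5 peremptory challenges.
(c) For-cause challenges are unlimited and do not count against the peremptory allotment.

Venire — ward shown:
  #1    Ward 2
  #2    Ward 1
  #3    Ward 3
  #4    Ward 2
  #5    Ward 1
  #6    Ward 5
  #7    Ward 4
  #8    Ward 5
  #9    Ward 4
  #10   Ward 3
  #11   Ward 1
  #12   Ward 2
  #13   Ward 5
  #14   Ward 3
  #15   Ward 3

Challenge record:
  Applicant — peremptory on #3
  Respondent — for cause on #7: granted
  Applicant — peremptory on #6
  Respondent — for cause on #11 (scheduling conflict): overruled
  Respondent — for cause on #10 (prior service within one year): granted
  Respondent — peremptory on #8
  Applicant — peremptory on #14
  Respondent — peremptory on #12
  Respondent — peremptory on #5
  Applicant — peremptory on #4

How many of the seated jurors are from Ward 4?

1

Removed: #3, #4, #5, #6, #7, #8, #10, #12, #14.
Seated jurors 1–6: #1, #2, #9, #11, #13, #15.
Of those, in Ward 4: #9 → 1.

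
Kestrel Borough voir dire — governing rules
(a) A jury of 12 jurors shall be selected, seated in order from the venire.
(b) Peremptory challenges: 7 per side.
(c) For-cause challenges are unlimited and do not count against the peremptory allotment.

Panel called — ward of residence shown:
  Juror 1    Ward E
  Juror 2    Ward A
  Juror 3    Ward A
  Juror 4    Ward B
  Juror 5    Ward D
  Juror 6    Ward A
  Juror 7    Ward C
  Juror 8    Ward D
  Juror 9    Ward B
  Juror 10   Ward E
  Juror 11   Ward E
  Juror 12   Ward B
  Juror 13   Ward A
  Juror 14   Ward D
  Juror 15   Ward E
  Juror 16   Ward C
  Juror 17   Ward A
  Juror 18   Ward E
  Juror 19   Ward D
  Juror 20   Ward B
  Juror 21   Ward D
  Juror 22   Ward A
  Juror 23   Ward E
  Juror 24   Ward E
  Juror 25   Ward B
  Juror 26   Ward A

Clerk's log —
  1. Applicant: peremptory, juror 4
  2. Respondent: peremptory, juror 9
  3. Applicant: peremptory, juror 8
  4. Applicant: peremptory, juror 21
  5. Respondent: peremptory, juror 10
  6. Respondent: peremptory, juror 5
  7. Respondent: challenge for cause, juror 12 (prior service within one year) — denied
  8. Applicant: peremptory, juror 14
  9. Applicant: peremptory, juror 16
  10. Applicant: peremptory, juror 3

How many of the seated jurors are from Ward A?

4

Removed: #3, #4, #5, #8, #9, #10, #14, #16, #21.
Seated jurors 1–12: #1, #2, #6, #7, #11, #12, #13, #15, #17, #18, #19, #20.
Of those, in Ward A: #2, #6, #13, #17 → 4.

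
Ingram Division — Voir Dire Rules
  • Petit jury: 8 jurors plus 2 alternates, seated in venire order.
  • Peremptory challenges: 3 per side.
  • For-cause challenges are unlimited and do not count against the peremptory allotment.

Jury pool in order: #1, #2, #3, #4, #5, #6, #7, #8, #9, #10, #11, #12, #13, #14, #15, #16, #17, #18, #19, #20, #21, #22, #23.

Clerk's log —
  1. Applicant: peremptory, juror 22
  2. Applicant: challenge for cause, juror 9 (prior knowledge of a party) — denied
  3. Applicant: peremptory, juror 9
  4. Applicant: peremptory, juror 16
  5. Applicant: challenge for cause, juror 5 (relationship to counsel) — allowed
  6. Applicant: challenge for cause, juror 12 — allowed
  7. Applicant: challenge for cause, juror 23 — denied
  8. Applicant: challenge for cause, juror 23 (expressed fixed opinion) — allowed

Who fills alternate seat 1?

Removed: #5, #9, #12, #16, #22, #23.
Filling seats in venire order through position 9: #1, #2, #3, #4, #6, #7, #8, #10, #11.
So alternate 1 is #11.

11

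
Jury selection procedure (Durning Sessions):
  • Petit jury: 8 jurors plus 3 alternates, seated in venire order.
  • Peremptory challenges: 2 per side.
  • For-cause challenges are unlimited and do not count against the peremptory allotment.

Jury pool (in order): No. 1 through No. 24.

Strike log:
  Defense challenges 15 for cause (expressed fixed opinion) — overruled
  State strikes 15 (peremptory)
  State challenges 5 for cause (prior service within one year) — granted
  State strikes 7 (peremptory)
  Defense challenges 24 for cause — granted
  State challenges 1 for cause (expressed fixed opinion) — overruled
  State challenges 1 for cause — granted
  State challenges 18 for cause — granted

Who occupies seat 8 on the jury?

11

Removed: #1, #5, #7, #15, #18, #24.
Filling seats in venire order through position 8: #2, #3, #4, #6, #8, #9, #10, #11.
So seat 8 is #11.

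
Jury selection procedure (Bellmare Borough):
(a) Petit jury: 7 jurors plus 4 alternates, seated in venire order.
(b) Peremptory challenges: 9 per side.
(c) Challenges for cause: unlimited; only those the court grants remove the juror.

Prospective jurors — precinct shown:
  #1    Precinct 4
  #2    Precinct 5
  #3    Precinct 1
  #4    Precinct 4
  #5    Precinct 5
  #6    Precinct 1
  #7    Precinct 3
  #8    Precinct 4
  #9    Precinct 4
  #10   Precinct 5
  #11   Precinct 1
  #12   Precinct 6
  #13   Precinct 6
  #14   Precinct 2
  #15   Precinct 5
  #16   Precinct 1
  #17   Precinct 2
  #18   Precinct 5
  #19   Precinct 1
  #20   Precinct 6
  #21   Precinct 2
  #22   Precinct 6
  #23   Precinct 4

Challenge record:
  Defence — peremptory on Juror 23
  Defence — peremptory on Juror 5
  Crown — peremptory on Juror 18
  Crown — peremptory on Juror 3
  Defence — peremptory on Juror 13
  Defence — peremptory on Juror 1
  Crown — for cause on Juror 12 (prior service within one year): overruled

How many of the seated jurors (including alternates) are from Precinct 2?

Removed: #1, #3, #5, #13, #18, #23.
Seated (11 incl. alternates): #2, #4, #6, #7, #8, #9, #10, #11, #12, #14, #15.
Of those, in Precinct 2: #14 → 1.

1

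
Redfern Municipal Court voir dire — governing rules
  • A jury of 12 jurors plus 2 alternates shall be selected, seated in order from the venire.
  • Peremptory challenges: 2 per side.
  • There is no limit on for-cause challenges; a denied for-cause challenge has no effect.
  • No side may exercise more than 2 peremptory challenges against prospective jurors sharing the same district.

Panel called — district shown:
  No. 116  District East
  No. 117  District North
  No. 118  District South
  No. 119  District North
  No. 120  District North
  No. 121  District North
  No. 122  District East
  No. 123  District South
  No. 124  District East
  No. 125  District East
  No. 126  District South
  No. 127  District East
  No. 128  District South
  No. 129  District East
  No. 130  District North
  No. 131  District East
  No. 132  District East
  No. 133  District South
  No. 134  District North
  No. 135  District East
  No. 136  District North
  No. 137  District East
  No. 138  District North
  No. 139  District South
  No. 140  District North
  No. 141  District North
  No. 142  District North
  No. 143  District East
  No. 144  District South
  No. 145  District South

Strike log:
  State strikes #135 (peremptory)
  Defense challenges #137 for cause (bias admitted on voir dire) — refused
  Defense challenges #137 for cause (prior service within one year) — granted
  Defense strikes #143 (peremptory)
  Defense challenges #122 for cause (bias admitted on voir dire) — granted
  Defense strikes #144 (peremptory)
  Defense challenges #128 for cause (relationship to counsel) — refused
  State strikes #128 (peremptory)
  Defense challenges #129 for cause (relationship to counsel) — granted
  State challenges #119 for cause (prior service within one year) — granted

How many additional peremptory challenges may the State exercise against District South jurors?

0

State peremptories so far: #135, #128 — 2 of 2 used, 0 left overall.
Against District South: #128 — 1 used; per-district cap 2 leaves 1.
Binding limit: min(0, 1) = 0.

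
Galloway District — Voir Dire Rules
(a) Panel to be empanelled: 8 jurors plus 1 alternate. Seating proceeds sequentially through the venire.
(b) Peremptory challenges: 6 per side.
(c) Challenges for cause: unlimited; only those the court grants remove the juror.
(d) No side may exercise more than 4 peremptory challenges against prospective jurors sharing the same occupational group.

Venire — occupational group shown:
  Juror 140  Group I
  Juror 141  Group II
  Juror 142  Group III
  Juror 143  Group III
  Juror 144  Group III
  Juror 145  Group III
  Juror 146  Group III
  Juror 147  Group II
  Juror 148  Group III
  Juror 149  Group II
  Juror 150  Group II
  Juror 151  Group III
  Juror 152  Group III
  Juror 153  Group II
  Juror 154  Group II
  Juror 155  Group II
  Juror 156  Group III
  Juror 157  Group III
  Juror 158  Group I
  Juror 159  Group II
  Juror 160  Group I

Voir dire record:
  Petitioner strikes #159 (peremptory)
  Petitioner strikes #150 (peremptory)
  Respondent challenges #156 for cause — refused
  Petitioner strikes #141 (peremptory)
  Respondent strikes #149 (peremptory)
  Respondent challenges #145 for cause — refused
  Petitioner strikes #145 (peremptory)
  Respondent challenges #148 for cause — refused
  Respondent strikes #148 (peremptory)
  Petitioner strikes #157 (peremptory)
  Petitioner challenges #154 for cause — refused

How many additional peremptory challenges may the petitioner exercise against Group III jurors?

1

Petitioner peremptories so far: #159, #150, #141, #145, #157 — 5 of 6 used, 1 left overall.
Against Group III: #145, #157 — 2 used; per-group cap 4 leaves 2.
Binding limit: min(1, 2) = 1.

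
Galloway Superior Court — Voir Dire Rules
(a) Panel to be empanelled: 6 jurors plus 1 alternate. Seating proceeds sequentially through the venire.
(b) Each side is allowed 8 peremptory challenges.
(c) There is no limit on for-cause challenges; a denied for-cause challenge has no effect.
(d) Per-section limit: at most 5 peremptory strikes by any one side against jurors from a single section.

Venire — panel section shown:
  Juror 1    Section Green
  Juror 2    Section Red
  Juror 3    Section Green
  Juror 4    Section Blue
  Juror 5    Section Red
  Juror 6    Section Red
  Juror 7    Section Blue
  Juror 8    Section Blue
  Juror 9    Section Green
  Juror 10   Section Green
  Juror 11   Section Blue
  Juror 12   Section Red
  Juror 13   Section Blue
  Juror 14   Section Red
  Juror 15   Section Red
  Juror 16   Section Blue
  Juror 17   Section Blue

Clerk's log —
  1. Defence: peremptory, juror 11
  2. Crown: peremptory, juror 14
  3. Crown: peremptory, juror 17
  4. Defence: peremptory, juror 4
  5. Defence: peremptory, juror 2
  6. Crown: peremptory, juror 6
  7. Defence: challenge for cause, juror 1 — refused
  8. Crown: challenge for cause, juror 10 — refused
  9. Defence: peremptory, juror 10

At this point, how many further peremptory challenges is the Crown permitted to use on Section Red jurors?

Crown peremptories so far: #14, #17, #6 — 3 of 8 used, 5 left overall.
Against Section Red: #14, #6 — 2 used; per-section cap 5 leaves 3.
Binding limit: min(5, 3) = 3.

3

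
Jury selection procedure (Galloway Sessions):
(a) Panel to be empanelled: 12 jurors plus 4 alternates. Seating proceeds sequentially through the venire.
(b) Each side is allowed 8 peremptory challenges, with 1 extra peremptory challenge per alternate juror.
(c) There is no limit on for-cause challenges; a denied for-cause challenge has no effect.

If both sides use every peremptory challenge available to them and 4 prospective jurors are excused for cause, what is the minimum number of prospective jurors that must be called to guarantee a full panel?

44

Seats to fill: 12 + 4 alternates = 16.
Peremptories: 8 + 1×4 = 12 per side × 2 sides = 24.
For-cause removals: 4.
Minimum venire: 16 + 24 + 4 = 44.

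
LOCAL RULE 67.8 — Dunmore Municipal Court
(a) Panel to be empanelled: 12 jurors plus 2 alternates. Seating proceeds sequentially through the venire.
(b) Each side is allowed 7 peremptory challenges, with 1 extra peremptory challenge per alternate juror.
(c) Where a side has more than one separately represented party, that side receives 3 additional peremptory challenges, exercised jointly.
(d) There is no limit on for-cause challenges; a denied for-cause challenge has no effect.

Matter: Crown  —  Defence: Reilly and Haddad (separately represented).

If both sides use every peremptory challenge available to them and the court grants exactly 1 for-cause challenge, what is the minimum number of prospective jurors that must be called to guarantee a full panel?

36

Seats to fill: 12 + 2 alternates = 14.
Peremptories — Crown: 7 + 1×2 = 9; Defence: 7 + 1×2 + 3 = 12; total 21.
For-cause removals: 1.
Minimum venire: 14 + 21 + 1 = 36.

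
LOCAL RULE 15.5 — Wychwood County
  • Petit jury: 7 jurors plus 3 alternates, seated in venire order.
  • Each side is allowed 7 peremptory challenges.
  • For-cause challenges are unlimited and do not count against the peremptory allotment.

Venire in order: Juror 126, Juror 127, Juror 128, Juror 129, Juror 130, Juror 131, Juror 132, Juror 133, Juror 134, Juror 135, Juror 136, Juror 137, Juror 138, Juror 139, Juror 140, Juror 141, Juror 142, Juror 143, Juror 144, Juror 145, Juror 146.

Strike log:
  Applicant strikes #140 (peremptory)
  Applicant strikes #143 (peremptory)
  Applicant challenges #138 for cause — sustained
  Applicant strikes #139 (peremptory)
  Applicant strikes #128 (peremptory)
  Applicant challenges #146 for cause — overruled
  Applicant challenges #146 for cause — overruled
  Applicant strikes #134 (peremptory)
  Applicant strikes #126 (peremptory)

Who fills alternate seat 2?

Removed: #126, #128, #134, #138, #139, #140, #143. (#146 stays — for-cause denied.)
Seating in order: seats 1–7 → #127, #129, #130, #131, #132, #133, #135; alternates → #136, #137, #141.
So alternate 2 is #137.

137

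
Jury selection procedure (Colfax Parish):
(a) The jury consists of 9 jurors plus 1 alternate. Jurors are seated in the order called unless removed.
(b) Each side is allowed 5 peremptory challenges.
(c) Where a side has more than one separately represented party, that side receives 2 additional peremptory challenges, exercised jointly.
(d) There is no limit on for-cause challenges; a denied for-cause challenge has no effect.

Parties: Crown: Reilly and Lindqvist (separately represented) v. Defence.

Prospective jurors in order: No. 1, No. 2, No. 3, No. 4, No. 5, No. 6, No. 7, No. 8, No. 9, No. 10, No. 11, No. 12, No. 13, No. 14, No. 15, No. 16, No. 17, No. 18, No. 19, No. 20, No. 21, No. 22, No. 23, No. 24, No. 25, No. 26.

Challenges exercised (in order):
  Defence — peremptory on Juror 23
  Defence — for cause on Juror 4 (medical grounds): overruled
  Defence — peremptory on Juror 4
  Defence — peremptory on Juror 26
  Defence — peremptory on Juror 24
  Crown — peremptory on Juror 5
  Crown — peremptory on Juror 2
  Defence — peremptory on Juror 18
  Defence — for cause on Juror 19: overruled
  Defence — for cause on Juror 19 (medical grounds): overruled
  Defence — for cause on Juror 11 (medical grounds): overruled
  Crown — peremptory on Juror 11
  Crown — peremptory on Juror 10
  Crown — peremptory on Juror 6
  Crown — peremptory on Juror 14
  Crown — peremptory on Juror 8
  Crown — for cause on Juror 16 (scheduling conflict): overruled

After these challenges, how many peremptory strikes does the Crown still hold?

0

Crown allotment: 5 base + 2 multi-party = 7.
Crown peremptories used: #5, #2, #11, #10, #6, #14, #8 — 7 (the for-cause on #16 doesn't count).
Remaining: 7 − 7 = 0.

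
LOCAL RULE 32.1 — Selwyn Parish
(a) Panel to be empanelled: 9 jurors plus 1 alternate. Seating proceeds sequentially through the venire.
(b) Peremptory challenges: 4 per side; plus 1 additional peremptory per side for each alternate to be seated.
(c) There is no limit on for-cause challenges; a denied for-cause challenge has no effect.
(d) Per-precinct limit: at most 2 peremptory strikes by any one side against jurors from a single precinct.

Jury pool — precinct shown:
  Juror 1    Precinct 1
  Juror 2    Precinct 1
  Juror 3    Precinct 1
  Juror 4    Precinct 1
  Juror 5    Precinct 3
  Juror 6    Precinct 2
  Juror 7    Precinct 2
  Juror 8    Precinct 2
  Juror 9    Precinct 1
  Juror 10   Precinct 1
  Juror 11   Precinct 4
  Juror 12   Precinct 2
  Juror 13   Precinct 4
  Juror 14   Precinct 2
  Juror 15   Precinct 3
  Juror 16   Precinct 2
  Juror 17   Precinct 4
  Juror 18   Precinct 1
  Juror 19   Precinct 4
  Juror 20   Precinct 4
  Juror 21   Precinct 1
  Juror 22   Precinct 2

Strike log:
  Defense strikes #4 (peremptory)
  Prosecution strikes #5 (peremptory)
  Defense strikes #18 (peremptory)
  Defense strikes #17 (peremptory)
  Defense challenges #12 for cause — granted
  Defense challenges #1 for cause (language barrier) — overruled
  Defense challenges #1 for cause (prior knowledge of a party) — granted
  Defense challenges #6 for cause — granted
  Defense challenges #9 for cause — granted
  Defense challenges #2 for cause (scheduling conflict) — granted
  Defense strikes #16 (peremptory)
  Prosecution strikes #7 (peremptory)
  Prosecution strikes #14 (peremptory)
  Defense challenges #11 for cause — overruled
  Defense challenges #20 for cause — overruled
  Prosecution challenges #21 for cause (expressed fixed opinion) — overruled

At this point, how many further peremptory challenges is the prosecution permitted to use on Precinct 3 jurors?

Prosecution peremptories so far: #5, #7, #14 — 3 of 5 used, 2 left overall.
Against Precinct 3: #5 — 1 used; per-precinct cap 2 leaves 1.
Binding limit: min(2, 1) = 1.

1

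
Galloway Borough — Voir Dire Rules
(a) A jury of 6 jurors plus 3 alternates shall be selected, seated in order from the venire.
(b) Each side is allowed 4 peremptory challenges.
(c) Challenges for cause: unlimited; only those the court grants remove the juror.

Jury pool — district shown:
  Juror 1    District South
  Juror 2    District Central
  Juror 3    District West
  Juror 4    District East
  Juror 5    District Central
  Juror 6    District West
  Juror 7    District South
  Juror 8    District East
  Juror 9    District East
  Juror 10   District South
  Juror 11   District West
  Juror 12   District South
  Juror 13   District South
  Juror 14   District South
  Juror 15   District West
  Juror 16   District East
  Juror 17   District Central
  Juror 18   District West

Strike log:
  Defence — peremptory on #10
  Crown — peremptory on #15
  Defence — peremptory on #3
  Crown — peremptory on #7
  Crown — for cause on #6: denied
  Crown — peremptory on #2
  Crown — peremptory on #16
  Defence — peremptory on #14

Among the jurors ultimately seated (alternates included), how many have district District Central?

1

Removed: #2, #3, #7, #10, #14, #15, #16.
Seated (9 incl. alternates): #1, #4, #5, #6, #8, #9, #11, #12, #13.
Of those, in District Central: #5 → 1.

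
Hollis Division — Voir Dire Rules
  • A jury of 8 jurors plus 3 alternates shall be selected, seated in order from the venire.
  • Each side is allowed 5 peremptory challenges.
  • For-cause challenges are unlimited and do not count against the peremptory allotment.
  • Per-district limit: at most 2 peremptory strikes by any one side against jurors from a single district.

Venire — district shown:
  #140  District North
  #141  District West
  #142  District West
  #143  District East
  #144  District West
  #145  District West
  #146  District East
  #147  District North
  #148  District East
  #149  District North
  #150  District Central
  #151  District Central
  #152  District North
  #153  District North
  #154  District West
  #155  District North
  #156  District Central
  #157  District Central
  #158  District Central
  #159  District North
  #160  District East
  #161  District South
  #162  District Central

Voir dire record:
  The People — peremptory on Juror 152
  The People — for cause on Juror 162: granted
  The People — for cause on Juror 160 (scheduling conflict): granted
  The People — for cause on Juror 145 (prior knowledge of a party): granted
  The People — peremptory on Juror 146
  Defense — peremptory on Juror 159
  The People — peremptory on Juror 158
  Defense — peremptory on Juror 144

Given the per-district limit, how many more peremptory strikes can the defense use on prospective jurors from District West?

1

Defense peremptories so far: #159, #144 — 2 of 5 used, 3 left overall.
Against District West: #144 — 1 used; per-district cap 2 leaves 1.
Binding limit: min(3, 1) = 1.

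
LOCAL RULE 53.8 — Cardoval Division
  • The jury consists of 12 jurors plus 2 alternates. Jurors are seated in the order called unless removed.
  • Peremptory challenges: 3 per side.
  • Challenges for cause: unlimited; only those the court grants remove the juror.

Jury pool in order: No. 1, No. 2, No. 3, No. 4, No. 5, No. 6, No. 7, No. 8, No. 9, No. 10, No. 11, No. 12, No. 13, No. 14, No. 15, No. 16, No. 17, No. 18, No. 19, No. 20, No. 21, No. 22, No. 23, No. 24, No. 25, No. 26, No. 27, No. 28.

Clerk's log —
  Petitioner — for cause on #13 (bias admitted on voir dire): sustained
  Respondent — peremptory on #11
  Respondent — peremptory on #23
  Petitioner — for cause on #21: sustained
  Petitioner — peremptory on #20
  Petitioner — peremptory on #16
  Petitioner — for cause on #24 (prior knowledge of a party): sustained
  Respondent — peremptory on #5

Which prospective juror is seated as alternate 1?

17

Removed: #5, #11, #13, #16, #20, #21, #23, #24.
Seating in order: seats 1–12 → #1, #2, #3, #4, #6, #7, #8, #9, #10, #12, #14, #15; alternates → #17, #18.
So alternate 1 is #17.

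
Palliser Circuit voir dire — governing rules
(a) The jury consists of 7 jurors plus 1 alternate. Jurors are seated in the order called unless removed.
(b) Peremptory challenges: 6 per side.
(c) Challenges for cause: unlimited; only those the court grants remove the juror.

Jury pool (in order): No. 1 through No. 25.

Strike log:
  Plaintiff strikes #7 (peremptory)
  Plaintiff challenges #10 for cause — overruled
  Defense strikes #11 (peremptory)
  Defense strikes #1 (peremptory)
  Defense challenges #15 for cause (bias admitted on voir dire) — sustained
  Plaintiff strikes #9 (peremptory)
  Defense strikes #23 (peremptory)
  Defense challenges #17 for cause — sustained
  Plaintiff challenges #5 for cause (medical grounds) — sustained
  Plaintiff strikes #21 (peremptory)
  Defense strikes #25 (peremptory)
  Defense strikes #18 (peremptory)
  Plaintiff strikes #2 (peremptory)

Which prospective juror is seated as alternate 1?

Removed: #1, #2, #5, #7, #9, #11, #15, #17, #18, #21, #23, #25. (#10 stays — for-cause denied.)
Seating in order: seats 1–7 → #3, #4, #6, #8, #10, #12, #13; alternates → #14.
So alternate 1 is #14.

14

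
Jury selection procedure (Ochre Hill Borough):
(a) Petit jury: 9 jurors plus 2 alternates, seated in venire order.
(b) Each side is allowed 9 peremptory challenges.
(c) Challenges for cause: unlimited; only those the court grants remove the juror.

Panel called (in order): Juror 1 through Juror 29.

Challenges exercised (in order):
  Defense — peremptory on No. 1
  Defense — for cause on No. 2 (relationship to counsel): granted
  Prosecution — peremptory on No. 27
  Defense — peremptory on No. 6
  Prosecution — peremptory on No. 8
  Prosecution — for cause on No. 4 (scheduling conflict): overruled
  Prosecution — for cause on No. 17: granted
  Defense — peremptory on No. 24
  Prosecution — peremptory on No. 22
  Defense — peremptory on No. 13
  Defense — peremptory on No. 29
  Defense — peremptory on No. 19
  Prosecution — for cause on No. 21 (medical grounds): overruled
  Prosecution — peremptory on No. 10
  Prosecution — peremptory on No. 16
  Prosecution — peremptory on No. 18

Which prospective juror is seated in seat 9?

Removed: #1, #2, #6, #8, #10, #13, #16, #17, #18, #19, #22, #24, #27, #29. (#4, #21 stay — for-cause denied.)
Seating in order: seats 1–9 → #3, #4, #5, #7, #9, #11, #12, #14, #15; alternates → #20, #21.
So seat 9 is #15.

15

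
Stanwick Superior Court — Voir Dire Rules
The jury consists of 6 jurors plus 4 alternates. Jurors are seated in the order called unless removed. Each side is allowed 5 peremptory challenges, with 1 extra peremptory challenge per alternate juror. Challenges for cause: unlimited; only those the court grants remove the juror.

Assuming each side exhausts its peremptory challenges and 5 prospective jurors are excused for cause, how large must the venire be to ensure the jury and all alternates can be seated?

Seats to fill: 6 + 4 alternates = 10.
Peremptories: 5 + 1×4 = 9 per side × 2 sides = 18.
For-cause removals: 5.
Minimum venire: 10 + 18 + 5 = 33.

33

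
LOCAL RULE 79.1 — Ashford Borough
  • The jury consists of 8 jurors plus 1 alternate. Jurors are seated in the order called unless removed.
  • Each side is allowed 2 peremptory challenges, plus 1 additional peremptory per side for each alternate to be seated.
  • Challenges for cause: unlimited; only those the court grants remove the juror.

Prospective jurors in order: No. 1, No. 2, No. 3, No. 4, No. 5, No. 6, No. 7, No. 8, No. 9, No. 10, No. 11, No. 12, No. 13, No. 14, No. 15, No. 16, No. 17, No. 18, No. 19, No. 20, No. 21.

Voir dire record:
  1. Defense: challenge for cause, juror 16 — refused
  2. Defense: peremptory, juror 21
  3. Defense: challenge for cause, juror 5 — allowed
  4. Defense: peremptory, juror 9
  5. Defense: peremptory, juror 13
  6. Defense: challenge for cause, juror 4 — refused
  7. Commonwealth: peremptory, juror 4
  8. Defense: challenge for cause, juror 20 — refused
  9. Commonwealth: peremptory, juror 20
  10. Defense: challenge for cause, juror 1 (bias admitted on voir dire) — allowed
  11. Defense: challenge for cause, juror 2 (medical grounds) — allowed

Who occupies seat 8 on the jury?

14

Removed: #1, #2, #4, #5, #9, #13, #20, #21. (#16 stays — for-cause denied.)
Seating in order: seats 1–8 → #3, #6, #7, #8, #10, #11, #12, #14; alternates → #15.
So seat 8 is #14.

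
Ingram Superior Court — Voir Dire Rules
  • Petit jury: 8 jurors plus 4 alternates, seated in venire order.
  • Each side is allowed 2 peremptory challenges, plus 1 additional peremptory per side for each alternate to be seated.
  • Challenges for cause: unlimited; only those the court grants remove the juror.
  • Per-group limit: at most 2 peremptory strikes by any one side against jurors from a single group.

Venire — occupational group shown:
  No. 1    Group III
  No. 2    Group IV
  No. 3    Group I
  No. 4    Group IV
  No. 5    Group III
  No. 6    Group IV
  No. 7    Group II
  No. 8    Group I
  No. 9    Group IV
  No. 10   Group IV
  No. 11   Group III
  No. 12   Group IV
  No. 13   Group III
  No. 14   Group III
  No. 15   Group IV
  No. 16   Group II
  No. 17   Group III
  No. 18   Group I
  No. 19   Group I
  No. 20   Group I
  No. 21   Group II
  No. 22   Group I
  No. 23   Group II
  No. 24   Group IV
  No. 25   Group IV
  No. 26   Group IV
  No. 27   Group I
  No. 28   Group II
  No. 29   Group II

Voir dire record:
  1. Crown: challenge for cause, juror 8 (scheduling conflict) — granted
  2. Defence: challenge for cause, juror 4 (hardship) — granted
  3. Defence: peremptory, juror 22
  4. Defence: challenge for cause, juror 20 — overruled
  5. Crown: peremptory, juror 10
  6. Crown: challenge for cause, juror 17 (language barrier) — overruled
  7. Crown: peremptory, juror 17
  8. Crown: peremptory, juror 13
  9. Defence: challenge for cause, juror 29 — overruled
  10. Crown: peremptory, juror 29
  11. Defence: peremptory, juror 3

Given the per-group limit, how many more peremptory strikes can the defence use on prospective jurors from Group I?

Defence peremptories so far: #22, #3 — 2 of 6 used, 4 left overall.
Against Group I: #22, #3 — 2 used; per-group cap 2 leaves 0.
Binding limit: min(4, 0) = 0.

0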